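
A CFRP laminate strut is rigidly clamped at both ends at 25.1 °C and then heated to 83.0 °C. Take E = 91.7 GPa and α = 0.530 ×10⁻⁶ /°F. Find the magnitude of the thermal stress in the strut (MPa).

5.07 MPa

α = 0.530×10⁻⁶/°F × 9/5 = 0.954×10⁻⁶/K.
ΔT = 57.90 K. Constrained thermal stress σ = E·α·ΔT = 91.70×10³ MPa × 0.954×10⁻⁶ × 57.90 = 5.07 MPa (compressive).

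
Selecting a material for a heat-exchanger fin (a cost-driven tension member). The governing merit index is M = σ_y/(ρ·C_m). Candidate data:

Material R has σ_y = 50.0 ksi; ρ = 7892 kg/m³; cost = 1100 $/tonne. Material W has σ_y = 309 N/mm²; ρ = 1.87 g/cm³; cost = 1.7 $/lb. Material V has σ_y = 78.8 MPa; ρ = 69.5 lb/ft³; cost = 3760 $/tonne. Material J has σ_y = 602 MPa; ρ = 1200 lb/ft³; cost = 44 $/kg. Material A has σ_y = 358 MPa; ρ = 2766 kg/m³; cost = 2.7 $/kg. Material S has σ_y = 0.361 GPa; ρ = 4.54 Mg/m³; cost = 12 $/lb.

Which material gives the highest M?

material A

Convert each candidate to consistent units, then evaluate M:
  material R: σ_y = 344.7 MPa, ρ = 7892 kg/m³, cost = 1.100 $/kg
  material W: σ_y = 309.0 MPa, ρ = 1870 kg/m³, cost = 3.748 $/kg
  material V: σ_y = 78.80 MPa, ρ = 1113 kg/m³, cost = 3.760 $/kg
  material J: σ_y = 602.0 MPa, ρ = 19220 kg/m³, cost = 44.00 $/kg
  material A: σ_y = 358.0 MPa, ρ = 2766 kg/m³, cost = 2.700 $/kg
  material S: σ_y = 361.0 MPa, ρ = 4540 kg/m³, cost = 26.46 $/kg
  material A: M = 47.9 kN·m per $
  material W: M = 44.1 kN·m per $
  material R: M = 39.7 kN·m per $
  material V: M = 18.8 kN·m per $
  material S: M = 3.01 kN·m per $
  material J: M = 0.712 kN·m per $
Material A ranks first.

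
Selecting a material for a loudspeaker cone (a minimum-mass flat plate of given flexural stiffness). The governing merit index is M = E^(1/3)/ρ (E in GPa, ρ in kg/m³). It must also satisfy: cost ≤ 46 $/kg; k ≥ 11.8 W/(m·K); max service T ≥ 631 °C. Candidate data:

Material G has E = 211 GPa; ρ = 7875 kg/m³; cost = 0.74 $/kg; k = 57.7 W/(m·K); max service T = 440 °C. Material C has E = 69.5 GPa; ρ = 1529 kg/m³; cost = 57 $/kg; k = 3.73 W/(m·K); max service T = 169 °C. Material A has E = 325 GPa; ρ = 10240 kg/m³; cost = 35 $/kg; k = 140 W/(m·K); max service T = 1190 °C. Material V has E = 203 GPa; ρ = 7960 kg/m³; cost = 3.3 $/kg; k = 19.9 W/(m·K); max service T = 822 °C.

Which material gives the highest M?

Screen on constraints: cost ≤ 46 $/kg; k ≥ 11.8 W/(m·K); max service T ≥ 631 °C. Survivors: material A, material V.
Computing M directly (units already consistent):
  material V: M = 0.738×10⁻³
  material A: M = 0.671×10⁻³
The maximum is for material V.

material V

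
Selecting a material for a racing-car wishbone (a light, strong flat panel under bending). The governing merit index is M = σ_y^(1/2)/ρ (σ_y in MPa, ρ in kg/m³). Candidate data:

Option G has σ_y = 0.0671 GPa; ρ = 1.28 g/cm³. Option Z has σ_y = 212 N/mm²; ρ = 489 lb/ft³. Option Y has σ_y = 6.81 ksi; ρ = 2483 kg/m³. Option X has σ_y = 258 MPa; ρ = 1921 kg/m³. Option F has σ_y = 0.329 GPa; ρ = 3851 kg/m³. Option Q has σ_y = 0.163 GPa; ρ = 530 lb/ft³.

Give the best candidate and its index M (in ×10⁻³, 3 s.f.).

option X, M = 8.36×10⁻³

Convert each candidate to consistent units, then evaluate M:
  option G: σ_y = 67.10 MPa, ρ = 1280 kg/m³
  option Z: σ_y = 212.0 MPa, ρ = 7833 kg/m³
  option Y: σ_y = 46.95 MPa, ρ = 2483 kg/m³
  option X: σ_y = 258.0 MPa, ρ = 1921 kg/m³
  option F: σ_y = 329.0 MPa, ρ = 3851 kg/m³
  option Q: σ_y = 163.0 MPa, ρ = 8490 kg/m³
  option X: M = 8.36×10⁻³
  option G: M = 6.40×10⁻³
  option F: M = 4.71×10⁻³
  option Y: M = 2.76×10⁻³
  option Z: M = 1.86×10⁻³
  option Q: M = 1.50×10⁻³
Option X ranks first.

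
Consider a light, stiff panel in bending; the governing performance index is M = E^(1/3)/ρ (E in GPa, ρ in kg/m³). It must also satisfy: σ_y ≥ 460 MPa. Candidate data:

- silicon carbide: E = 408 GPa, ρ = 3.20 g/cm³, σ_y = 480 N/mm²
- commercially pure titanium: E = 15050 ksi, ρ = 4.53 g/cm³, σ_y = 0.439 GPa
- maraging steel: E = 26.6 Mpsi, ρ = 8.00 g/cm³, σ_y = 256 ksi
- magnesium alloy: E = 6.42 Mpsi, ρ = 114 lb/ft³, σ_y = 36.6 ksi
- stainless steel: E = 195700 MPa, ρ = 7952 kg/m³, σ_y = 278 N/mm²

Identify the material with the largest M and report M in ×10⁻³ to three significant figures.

Screen on constraints: σ_y ≥ 460 MPa. Survivors: silicon carbide, maraging steel.
Convert each candidate to consistent units, then evaluate M:
  silicon carbide: E = 408.0 GPa, ρ = 3200 kg/m³
  maraging steel: E = 183.4 GPa, ρ = 8000 kg/m³
  silicon carbide: M = 2.32×10⁻³
  maraging steel: M = 0.710×10⁻³
Highest index: silicon carbide.

silicon carbide, M = 2.32×10⁻³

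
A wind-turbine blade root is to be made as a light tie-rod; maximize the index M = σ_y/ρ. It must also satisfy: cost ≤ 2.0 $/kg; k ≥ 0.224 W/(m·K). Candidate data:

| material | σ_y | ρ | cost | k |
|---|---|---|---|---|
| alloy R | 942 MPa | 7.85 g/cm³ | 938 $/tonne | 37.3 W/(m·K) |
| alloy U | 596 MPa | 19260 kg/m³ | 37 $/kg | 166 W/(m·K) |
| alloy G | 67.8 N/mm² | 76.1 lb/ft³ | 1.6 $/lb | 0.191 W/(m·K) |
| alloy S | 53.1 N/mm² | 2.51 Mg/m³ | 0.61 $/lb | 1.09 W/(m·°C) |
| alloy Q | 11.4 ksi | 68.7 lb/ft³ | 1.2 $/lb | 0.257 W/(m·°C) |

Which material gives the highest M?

alloy R

Screen on constraints: cost ≤ 2.0 $/kg; k ≥ 0.224 W/(m·K). Survivors: alloy R, alloy S.
Convert each candidate to consistent units, then evaluate M:
  alloy R: σ_y = 942.0 MPa, ρ = 7850 kg/m³
  alloy S: σ_y = 53.10 MPa, ρ = 2510 kg/m³
  alloy R: M = 120 kN·m/kg
  alloy S: M = 21.2 kN·m/kg
The maximum is for alloy R.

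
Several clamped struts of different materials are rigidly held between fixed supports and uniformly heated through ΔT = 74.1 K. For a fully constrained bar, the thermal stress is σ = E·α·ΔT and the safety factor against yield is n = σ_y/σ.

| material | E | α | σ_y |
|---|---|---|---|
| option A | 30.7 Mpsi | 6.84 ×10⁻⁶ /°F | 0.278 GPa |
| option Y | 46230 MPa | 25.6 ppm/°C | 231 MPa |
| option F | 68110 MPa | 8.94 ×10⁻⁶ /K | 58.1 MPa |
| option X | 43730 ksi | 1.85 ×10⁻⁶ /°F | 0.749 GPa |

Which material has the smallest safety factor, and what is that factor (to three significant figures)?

option F, n = 1.29

With everything in SI (GPa, ×10⁻⁶/K, MPa):
  option A: E = 211.7, α = 12.3, σ_y = 278.0 → σ = 193 MPa, n = 1.44
  option Y: E = 46.23, α = 25.6, σ_y = 231.0 → σ = 87.7 MPa, n = 2.63
  option F: E = 68.11, α = 8.94, σ_y = 58.10 → σ = 45.1 MPa, n = 1.29
  option X: E = 301.5, α = 3.33, σ_y = 749.0 → σ = 74.4 MPa, n = 10.1
The minimum is option F at n = 1.29.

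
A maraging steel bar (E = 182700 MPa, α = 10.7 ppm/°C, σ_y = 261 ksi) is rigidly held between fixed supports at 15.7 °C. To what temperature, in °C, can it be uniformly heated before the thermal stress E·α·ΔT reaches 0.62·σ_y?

586 °C

E = 182700 MPa = 182.7 GPa.
σ_y = 261 ksi = 1800 MPa.
E·α·ΔT = 1116 MPa ⇒ ΔT = 1116 / (182.7×10³ × 10.7×10⁻⁶) = 570.7 K.
T = 15.7 + 570.7 = 586.4 °C.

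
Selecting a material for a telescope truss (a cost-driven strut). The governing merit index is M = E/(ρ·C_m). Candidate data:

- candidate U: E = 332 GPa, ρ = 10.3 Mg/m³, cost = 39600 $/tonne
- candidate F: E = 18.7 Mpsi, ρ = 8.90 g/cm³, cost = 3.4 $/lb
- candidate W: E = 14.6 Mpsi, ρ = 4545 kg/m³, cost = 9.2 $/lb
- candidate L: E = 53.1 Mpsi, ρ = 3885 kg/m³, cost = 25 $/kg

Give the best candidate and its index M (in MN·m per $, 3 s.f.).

Normalizing units and computing the index:
  candidate U: E = 332.0 GPa, ρ = 10300 kg/m³, cost = 39.60 $/kg
  candidate F: E = 128.9 GPa, ρ = 8900 kg/m³, cost = 7.496 $/kg
  candidate W: E = 100.7 GPa, ρ = 4545 kg/m³, cost = 20.28 $/kg
  candidate L: E = 366.1 GPa, ρ = 3885 kg/m³, cost = 25.00 $/kg
  candidate L: M = 3.77 MN·m per $
  candidate F: M = 1.93 MN·m per $
  candidate W: M = 1.09 MN·m per $
  candidate U: M = 0.814 MN·m per $
Candidate L ranks first.

candidate L, M = 3.77 MN·m per $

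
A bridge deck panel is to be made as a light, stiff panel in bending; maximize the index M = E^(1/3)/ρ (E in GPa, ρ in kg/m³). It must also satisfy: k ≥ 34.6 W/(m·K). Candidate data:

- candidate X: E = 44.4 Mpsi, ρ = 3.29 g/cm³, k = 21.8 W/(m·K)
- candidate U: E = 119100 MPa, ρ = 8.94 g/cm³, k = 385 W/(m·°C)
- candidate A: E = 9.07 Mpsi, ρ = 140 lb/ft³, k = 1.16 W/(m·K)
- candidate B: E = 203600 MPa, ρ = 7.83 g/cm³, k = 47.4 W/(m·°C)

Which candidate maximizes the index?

candidate B

Screen on constraints: k ≥ 34.6 W/(m·K). Survivors: candidate U, candidate B.
Putting every candidate on a common basis:
  candidate U: E = 119.1 GPa, ρ = 8940 kg/m³
  candidate B: E = 203.6 GPa, ρ = 7830 kg/m³
  candidate B: M = 0.751×10⁻³
  candidate U: M = 0.550×10⁻³
The maximum is for candidate B.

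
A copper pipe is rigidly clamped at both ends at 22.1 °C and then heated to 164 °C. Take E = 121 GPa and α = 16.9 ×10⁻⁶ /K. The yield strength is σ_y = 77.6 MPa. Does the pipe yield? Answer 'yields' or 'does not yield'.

yields

ΔT = 141.9 K. Constrained thermal stress σ = E·α·ΔT = 121.0×10³ MPa × 16.9×10⁻⁶ × 141.9 = 290 MPa (compressive).
Compare to σ_y = 77.6 MPa: σ ≥ σ_y, so it yields.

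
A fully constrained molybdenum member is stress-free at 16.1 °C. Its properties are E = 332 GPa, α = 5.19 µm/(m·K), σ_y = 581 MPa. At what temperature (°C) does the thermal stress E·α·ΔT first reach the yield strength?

E·α·ΔT = 581.0 MPa ⇒ ΔT = 581.0 / (332.0×10³ × 5.19×10⁻⁶) = 337.2 K.
T = 16.1 + 337.2 = 353.3 °C.

353 °C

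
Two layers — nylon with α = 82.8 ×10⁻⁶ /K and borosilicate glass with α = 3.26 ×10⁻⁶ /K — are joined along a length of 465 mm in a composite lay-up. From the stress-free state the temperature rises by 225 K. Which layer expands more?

nylon

α(nylon) = 82.8×10⁻⁶/K vs α(borosilicate glass) = 3.26×10⁻⁶/K.
Higher α expands more for the same ΔT: nylon.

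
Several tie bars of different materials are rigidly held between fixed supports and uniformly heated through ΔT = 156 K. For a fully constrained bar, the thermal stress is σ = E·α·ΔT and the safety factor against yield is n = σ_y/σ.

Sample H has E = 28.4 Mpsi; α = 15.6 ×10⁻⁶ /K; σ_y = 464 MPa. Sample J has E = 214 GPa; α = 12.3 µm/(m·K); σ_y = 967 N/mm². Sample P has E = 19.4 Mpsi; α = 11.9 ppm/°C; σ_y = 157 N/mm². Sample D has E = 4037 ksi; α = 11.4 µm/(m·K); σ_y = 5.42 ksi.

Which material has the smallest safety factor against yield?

sample P

In consistent units (E in GPa, α in ×10⁻⁶/K, σ_y in MPa):
  sample H: E = 195.8, α = 15.6, σ_y = 464.0 → σ = 477 MPa, n = 0.974
  sample J: E = 214.0, α = 12.3, σ_y = 967.0 → σ = 411 MPa, n = 2.35
  sample P: E = 133.8, α = 11.9, σ_y = 157.0 → σ = 248 MPa, n = 0.632
  sample D: E = 27.83, α = 11.4, σ_y = 37.37 → σ = 49.5 MPa, n = 0.755
Sample P has the lowest safety factor, n = 0.632.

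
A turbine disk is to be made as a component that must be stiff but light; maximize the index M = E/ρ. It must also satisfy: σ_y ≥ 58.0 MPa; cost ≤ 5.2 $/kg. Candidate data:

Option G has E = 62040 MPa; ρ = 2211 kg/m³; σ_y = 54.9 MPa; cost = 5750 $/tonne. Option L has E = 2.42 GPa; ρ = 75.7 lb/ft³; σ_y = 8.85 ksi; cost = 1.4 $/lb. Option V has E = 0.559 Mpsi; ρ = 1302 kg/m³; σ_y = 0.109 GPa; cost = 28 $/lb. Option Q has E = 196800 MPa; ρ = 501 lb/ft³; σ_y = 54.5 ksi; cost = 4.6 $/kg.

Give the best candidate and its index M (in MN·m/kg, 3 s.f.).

option Q, M = 24.5 MN·m/kg

Screen on constraints: σ_y ≥ 58.0 MPa; cost ≤ 5.2 $/kg. Survivors: option L, option Q.
Putting every candidate on a common basis:
  option L: E = 2.420 GPa, ρ = 1213 kg/m³
  option Q: E = 196.8 GPa, ρ = 8025 kg/m³
  option Q: M = 24.5 MN·m/kg
  option L: M = 2.00 MN·m/kg
Option Q has the largest M.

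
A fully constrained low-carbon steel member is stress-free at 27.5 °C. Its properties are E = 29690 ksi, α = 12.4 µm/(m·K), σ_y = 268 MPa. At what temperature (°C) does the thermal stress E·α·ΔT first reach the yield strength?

133 °C

E = 29690 ksi = 204.7 GPa.
E·α·ΔT = 268.0 MPa ⇒ ΔT = 268.0 / (204.7×10³ × 12.4×10⁻⁶) = 105.6 K.
T = 27.5 + 105.6 = 133.1 °C.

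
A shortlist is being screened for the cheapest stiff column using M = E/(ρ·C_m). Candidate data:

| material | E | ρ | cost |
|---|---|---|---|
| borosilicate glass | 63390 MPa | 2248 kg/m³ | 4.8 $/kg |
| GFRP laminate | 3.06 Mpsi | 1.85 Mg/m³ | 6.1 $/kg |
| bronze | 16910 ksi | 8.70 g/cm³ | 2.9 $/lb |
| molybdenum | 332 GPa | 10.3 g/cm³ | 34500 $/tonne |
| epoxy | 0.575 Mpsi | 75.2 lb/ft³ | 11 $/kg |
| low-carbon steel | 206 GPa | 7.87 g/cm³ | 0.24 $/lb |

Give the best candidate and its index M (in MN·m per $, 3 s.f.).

In SI units:
  borosilicate glass: E = 63.39 GPa, ρ = 2248 kg/m³, cost = 4.800 $/kg
  GFRP laminate: E = 21.10 GPa, ρ = 1850 kg/m³, cost = 6.100 $/kg
  bronze: E = 116.6 GPa, ρ = 8700 kg/m³, cost = 6.393 $/kg
  molybdenum: E = 332.0 GPa, ρ = 10300 kg/m³, cost = 34.50 $/kg
  epoxy: E = 3.964 GPa, ρ = 1205 kg/m³, cost = 11.00 $/kg
  low-carbon steel: E = 206.0 GPa, ρ = 7870 kg/m³, cost = 0.5291 $/kg
  low-carbon steel: M = 49.5 MN·m per $
  borosilicate glass: M = 5.87 MN·m per $
  bronze: M = 2.10 MN·m per $
  GFRP laminate: M = 1.87 MN·m per $
  molybdenum: M = 0.934 MN·m per $
  epoxy: M = 0.299 MN·m per $
The maximum is for low-carbon steel.

low-carbon steel, M = 49.5 MN·m per $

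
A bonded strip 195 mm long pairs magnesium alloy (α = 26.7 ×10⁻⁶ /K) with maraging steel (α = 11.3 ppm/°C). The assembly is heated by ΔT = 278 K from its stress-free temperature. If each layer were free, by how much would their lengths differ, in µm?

Δα = |26.7 − 11.3|×10⁻⁶/K = 15.4×10⁻⁶/K.
ΔL_mismatch = Δα·L·ΔT = 15.4×10⁻⁶ × 195.0 mm × 278.0 K = 835 µm.

835 µm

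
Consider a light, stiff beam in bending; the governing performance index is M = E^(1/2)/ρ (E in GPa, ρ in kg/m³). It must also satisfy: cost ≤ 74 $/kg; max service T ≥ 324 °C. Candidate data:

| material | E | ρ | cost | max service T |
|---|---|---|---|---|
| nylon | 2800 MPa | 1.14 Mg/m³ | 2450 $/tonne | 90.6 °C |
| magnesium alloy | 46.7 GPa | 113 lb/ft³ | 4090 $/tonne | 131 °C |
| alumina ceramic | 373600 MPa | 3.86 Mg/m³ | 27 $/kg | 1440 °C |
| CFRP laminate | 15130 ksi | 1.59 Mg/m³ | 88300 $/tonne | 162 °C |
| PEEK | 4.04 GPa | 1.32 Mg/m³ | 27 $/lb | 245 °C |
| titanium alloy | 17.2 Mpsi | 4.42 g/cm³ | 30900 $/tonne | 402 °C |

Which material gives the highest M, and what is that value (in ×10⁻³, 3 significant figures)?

Screen on constraints: cost ≤ 74 $/kg; max service T ≥ 324 °C. Survivors: alumina ceramic, titanium alloy.
Convert each candidate to consistent units, then evaluate M:
  alumina ceramic: E = 373.6 GPa, ρ = 3860 kg/m³
  titanium alloy: E = 118.6 GPa, ρ = 4420 kg/m³
  alumina ceramic: M = 5.01×10⁻³
  titanium alloy: M = 2.46×10⁻³
Alumina ceramic ranks first.

alumina ceramic, M = 5.01×10⁻³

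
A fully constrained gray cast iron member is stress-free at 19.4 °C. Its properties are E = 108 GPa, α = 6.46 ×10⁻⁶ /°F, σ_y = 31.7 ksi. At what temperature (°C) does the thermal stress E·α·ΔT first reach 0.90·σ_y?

176 °C

α = 6.46×10⁻⁶/°F × 9/5 = 11.6×10⁻⁶/K.
σ_y = 31.7 ksi = 218.6 MPa.
E·α·ΔT = 196.7 MPa ⇒ ΔT = 196.7 / (108.0×10³ × 11.6×10⁻⁶) = 156.6 K.
T = 19.4 + 156.6 = 176.0 °C.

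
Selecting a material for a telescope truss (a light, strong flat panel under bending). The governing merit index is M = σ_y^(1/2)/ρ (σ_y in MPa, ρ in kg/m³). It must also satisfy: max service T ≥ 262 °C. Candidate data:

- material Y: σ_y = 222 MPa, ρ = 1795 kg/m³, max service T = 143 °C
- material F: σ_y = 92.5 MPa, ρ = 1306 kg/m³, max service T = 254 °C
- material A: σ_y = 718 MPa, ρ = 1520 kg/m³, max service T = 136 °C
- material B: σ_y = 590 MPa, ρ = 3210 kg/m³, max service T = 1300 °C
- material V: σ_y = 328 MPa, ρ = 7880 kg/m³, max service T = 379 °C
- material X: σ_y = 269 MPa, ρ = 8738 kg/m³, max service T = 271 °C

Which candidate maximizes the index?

Screen on constraints: max service T ≥ 262 °C. Survivors: material B, material V, material X.
Evaluate M for each candidate:
  material B: M = 7.57×10⁻³
  material V: M = 2.30×10⁻³
  material X: M = 1.88×10⁻³
Material B ranks first.

material B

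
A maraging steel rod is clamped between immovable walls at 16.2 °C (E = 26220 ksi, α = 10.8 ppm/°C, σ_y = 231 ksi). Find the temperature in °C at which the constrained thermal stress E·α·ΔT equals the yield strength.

E = 26220 ksi = 180.8 GPa.
σ_y = 231 ksi = 1593 MPa.
E·α·ΔT = 1593 MPa ⇒ ΔT = 1593 / (180.8×10³ × 10.8×10⁻⁶) = 815.7 K.
T = 16.2 + 815.7 = 831.9 °C.

832 °C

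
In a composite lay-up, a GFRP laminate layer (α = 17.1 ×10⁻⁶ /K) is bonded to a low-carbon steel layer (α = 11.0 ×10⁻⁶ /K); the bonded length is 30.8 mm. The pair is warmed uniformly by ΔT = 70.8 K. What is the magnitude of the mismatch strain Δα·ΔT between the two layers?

4.32×10⁻⁴

Δα = |17.1 − 11.0|×10⁻⁶/K = 6.10×10⁻⁶/K.
Mismatch strain = Δα·ΔT = 6.10×10⁻⁶ × 70.8 = 4.32×10⁻⁴.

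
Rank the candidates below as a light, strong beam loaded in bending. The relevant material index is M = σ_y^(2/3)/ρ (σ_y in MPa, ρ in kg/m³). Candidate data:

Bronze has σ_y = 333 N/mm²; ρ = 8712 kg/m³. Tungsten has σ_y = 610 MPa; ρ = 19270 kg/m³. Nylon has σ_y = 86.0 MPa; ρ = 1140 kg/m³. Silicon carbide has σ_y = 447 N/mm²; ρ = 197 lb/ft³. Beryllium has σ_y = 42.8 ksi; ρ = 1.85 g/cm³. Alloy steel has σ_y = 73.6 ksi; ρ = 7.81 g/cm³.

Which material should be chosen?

beryllium

After converting to SI:
  bronze: σ_y = 333.0 MPa, ρ = 8712 kg/m³
  tungsten: σ_y = 610.0 MPa, ρ = 19270 kg/m³
  nylon: σ_y = 86.00 MPa, ρ = 1140 kg/m³
  silicon carbide: σ_y = 447.0 MPa, ρ = 3156 kg/m³
  beryllium: σ_y = 295.1 MPa, ρ = 1850 kg/m³
  alloy steel: σ_y = 507.5 MPa, ρ = 7810 kg/m³
  beryllium: M = 24.0×10⁻³
  silicon carbide: M = 18.5×10⁻³
  nylon: M = 17.1×10⁻³
  alloy steel: M = 8.15×10⁻³
  bronze: M = 5.51×10⁻³
  tungsten: M = 3.73×10⁻³
Beryllium has the largest M.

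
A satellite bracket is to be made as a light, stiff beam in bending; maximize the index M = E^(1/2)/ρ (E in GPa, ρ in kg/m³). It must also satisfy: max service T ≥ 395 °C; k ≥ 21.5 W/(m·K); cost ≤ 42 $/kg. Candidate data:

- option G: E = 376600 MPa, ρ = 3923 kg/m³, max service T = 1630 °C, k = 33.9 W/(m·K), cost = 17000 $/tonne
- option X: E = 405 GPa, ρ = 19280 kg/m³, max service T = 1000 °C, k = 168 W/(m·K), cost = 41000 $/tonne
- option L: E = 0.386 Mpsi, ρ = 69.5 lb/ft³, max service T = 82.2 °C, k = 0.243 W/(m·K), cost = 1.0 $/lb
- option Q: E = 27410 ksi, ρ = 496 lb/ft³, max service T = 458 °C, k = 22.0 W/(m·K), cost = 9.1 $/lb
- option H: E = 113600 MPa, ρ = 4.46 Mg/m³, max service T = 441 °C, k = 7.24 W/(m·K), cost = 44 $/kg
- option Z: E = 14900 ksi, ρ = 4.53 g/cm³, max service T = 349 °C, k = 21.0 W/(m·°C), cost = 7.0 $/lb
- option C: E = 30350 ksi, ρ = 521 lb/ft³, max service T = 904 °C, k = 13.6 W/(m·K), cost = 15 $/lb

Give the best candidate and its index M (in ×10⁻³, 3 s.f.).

option G, M = 4.95×10⁻³

Screen on constraints: max service T ≥ 395 °C; k ≥ 21.5 W/(m·K); cost ≤ 42 $/kg. Survivors: option G, option X, option Q.
After converting to SI:
  option G: E = 376.6 GPa, ρ = 3923 kg/m³
  option X: E = 405.0 GPa, ρ = 19280 kg/m³
  option Q: E = 189.0 GPa, ρ = 7945 kg/m³
  option G: M = 4.95×10⁻³
  option Q: M = 1.73×10⁻³
  option X: M = 1.04×10⁻³
Highest index: option G.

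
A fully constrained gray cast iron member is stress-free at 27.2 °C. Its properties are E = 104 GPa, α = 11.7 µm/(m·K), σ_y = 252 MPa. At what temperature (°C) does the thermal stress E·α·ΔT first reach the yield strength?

E·α·ΔT = 252.0 MPa ⇒ ΔT = 252.0 / (104.0×10³ × 11.7×10⁻⁶) = 207.1 K.
T = 27.2 + 207.1 = 234.3 °C.

234 °C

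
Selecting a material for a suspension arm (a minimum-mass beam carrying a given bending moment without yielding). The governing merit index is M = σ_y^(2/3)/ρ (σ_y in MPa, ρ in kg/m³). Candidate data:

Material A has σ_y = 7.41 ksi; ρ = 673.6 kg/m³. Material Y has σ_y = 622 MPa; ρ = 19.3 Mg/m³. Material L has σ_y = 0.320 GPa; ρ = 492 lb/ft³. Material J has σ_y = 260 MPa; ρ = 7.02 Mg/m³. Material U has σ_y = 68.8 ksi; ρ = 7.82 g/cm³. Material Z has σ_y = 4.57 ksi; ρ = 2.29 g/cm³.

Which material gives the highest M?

material A

Convert each candidate to consistent units, then evaluate M:
  material A: σ_y = 51.09 MPa, ρ = 673.6 kg/m³
  material Y: σ_y = 622.0 MPa, ρ = 19300 kg/m³
  material L: σ_y = 320.0 MPa, ρ = 7881 kg/m³
  material J: σ_y = 260.0 MPa, ρ = 7020 kg/m³
  material U: σ_y = 474.4 MPa, ρ = 7820 kg/m³
  material Z: σ_y = 31.51 MPa, ρ = 2290 kg/m³
  material A: M = 20.4×10⁻³
  material U: M = 7.78×10⁻³
  material L: M = 5.94×10⁻³
  material J: M = 5.80×10⁻³
  material Z: M = 4.36×10⁻³
  material Y: M = 3.78×10⁻³
The maximum is for material A.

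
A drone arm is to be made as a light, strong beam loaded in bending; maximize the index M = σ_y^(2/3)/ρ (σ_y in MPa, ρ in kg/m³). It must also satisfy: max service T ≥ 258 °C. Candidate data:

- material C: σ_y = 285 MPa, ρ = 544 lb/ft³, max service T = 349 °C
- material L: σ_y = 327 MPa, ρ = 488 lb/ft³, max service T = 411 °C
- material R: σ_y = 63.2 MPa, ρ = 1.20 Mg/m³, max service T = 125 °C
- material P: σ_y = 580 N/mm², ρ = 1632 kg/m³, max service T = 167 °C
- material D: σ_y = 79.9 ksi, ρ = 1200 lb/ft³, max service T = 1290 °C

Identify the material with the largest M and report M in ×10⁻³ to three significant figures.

material L, M = 6.07×10⁻³

Screen on constraints: max service T ≥ 258 °C. Survivors: material C, material L, material D.
Convert each candidate to consistent units, then evaluate M:
  material C: σ_y = 285.0 MPa, ρ = 8714 kg/m³
  material L: σ_y = 327.0 MPa, ρ = 7817 kg/m³
  material D: σ_y = 550.9 MPa, ρ = 19220 kg/m³
  material L: M = 6.07×10⁻³
  material C: M = 4.97×10⁻³
  material D: M = 3.50×10⁻³
Material L ranks first.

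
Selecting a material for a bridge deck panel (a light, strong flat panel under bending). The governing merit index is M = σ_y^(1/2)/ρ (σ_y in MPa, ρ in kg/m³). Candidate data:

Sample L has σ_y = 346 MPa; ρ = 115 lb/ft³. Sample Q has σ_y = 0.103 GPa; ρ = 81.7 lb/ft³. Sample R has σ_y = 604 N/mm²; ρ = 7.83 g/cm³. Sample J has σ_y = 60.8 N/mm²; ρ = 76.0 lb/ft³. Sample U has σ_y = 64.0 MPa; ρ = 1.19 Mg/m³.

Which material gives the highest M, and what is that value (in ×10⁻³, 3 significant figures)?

sample L, M = 10.1×10⁻³

Convert each candidate to consistent units, then evaluate M:
  sample L: σ_y = 346.0 MPa, ρ = 1842 kg/m³
  sample Q: σ_y = 103.0 MPa, ρ = 1309 kg/m³
  sample R: σ_y = 604.0 MPa, ρ = 7830 kg/m³
  sample J: σ_y = 60.80 MPa, ρ = 1217 kg/m³
  sample U: σ_y = 64.00 MPa, ρ = 1190 kg/m³
  sample L: M = 10.1×10⁻³
  sample Q: M = 7.75×10⁻³
  sample U: M = 6.72×10⁻³
  sample J: M = 6.40×10⁻³
  sample R: M = 3.14×10⁻³
Sample L ranks first.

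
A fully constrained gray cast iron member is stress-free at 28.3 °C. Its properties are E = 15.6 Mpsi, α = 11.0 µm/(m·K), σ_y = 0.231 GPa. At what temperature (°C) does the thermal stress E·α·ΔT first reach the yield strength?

224 °C

E = 15.6 Mpsi = 107.6 GPa.
σ_y = 0.231 GPa = 231.0 MPa.
E·α·ΔT = 231.0 MPa ⇒ ΔT = 231.0 / (107.6×10³ × 11.0×10⁻⁶) = 195.2 K.
T = 28.3 + 195.2 = 223.5 °C.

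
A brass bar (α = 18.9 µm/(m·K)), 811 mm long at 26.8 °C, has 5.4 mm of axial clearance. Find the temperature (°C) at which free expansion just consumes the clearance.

379 °C

α·L₀·ΔT = 5.4 mm ⇒ ΔT = 5.4 / (18.9×10⁻⁶ × 811.0) = 352.3 K.
T = 26.8 + 352.3 = 379.1 °C.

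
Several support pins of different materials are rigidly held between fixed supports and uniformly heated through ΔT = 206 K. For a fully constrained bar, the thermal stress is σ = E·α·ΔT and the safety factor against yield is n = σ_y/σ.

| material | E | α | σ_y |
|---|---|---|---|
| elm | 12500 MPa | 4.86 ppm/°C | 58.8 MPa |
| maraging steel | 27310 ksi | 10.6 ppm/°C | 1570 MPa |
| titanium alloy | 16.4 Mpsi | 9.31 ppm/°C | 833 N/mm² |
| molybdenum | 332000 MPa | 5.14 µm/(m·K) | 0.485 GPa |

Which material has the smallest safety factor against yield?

With everything in SI (GPa, ×10⁻⁶/K, MPa):
  elm: E = 12.50, α = 4.86, σ_y = 58.80 → σ = 12.5 MPa, n = 4.70
  maraging steel: E = 188.3, α = 10.6, σ_y = 1570 → σ = 411 MPa, n = 3.82
  titanium alloy: E = 113.1, α = 9.31, σ_y = 833.0 → σ = 217 MPa, n = 3.84
  molybdenum: E = 332.0, α = 5.14, σ_y = 485.0 → σ = 352 MPa, n = 1.38
Molybdenum has the lowest safety factor, n = 1.38.

molybdenum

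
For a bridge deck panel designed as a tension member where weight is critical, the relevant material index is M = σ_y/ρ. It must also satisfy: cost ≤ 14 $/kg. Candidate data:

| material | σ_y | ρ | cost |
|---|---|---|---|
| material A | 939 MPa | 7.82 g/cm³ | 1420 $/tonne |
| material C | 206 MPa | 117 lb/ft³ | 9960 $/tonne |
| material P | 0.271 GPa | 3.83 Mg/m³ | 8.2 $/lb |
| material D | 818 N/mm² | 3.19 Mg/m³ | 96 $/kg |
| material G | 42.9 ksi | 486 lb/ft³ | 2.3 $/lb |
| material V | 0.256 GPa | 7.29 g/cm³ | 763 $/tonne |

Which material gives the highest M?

Screen on constraints: cost ≤ 14 $/kg. Survivors: material A, material C, material G, material V.
After converting to SI:
  material A: σ_y = 939.0 MPa, ρ = 7820 kg/m³
  material C: σ_y = 206.0 MPa, ρ = 1874 kg/m³
  material G: σ_y = 295.8 MPa, ρ = 7785 kg/m³
  material V: σ_y = 256.0 MPa, ρ = 7290 kg/m³
  material A: M = 120 kN·m/kg
  material C: M = 110 kN·m/kg
  material G: M = 38.0 kN·m/kg
  material V: M = 35.1 kN·m/kg
The maximum is for material A.

material A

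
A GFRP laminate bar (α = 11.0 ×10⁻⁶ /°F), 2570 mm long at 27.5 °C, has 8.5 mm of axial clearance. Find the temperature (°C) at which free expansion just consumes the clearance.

α = 11.0×10⁻⁶/°F × 9/5 = 19.8×10⁻⁶/K.
α·L₀·ΔT = 8.5 mm ⇒ ΔT = 8.5 / (19.8×10⁻⁶ × 2570.0) = 167.0 K.
T = 27.5 + 167.0 = 194.5 °C.

195 °C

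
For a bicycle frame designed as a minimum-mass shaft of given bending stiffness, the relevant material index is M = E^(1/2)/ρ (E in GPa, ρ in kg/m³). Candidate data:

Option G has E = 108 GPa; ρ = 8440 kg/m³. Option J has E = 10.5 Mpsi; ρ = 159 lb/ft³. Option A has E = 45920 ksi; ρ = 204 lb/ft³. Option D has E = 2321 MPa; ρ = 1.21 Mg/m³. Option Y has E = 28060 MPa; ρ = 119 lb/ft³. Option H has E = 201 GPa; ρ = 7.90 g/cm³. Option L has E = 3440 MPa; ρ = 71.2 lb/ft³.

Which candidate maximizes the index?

In SI units:
  option G: E = 108.0 GPa, ρ = 8440 kg/m³
  option J: E = 72.39 GPa, ρ = 2547 kg/m³
  option A: E = 316.6 GPa, ρ = 3268 kg/m³
  option D: E = 2.321 GPa, ρ = 1210 kg/m³
  option Y: E = 28.06 GPa, ρ = 1906 kg/m³
  option H: E = 201.0 GPa, ρ = 7900 kg/m³
  option L: E = 3.440 GPa, ρ = 1141 kg/m³
  option A: M = 5.45×10⁻³
  option J: M = 3.34×10⁻³
  option Y: M = 2.78×10⁻³
  option H: M = 1.79×10⁻³
  option L: M = 1.63×10⁻³
  option D: M = 1.26×10⁻³
  option G: M = 1.23×10⁻³
The maximum is for option A.

option A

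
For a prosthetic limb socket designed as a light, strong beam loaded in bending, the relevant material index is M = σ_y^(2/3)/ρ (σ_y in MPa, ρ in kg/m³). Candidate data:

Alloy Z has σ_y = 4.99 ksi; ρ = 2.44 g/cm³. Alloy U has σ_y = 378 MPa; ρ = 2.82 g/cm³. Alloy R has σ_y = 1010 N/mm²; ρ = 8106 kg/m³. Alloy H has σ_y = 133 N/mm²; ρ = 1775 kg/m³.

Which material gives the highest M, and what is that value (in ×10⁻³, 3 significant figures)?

Putting every candidate on a common basis:
  alloy Z: σ_y = 34.40 MPa, ρ = 2440 kg/m³
  alloy U: σ_y = 378.0 MPa, ρ = 2820 kg/m³
  alloy R: σ_y = 1010 MPa, ρ = 8106 kg/m³
  alloy H: σ_y = 133.0 MPa, ρ = 1775 kg/m³
  alloy U: M = 18.5×10⁻³
  alloy H: M = 14.7×10⁻³
  alloy R: M = 12.4×10⁻³
  alloy Z: M = 4.34×10⁻³
Alloy U has the largest M.

alloy U, M = 18.5×10⁻³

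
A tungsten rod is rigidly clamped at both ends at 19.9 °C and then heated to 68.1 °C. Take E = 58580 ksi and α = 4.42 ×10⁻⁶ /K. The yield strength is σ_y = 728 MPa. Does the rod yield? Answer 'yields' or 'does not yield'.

E = 58580 ksi = 403.9 GPa.
ΔT = 48.20 K. Constrained thermal stress σ = E·α·ΔT = 403.9×10³ MPa × 4.42×10⁻⁶ × 48.20 = 86.0 MPa (compressive).
Compare to σ_y = 728 MPa: σ < σ_y, so it does not yield.

does not yield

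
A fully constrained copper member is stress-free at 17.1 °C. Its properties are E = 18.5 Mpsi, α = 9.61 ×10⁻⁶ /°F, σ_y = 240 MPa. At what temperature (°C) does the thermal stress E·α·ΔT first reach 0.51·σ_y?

E = 18.5 Mpsi = 127.6 GPa.
α = 9.61×10⁻⁶/°F × 9/5 = 17.3×10⁻⁶/K.
E·α·ΔT = 122.4 MPa ⇒ ΔT = 122.4 / (127.6×10³ × 17.3×10⁻⁶) = 55.47 K.
T = 17.1 + 55.47 = 72.57 °C.

72.6 °C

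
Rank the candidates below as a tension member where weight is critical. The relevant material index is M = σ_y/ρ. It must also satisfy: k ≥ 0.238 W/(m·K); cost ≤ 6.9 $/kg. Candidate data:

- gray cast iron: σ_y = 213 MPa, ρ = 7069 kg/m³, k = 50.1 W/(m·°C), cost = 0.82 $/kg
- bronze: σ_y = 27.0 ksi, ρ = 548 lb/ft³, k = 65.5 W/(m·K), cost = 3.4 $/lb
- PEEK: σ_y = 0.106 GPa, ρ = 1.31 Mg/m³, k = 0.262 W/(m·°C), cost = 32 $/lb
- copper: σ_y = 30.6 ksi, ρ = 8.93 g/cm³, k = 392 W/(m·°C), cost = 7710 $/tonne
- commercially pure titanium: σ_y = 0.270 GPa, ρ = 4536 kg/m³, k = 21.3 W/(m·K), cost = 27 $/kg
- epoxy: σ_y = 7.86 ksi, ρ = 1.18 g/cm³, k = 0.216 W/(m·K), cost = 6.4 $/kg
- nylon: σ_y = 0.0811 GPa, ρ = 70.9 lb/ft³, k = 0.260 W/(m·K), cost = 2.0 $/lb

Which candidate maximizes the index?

nylon

Screen on constraints: k ≥ 0.238 W/(m·K); cost ≤ 6.9 $/kg. Survivors: gray cast iron, nylon.
Putting every candidate on a common basis:
  gray cast iron: σ_y = 213.0 MPa, ρ = 7069 kg/m³
  nylon: σ_y = 81.10 MPa, ρ = 1136 kg/m³
  nylon: M = 71.4 kN·m/kg
  gray cast iron: M = 30.1 kN·m/kg
The maximum is for nylon.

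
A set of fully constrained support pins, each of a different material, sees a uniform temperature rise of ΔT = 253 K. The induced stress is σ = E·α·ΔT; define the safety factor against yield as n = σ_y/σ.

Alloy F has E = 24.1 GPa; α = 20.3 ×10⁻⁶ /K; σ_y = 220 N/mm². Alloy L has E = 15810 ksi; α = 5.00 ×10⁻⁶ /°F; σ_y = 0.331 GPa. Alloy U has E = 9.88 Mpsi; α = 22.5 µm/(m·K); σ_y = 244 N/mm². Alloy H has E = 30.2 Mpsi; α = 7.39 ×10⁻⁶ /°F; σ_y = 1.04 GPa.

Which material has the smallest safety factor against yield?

Converting E to GPa, α to ×10⁻⁶/K, σ_y to MPa, then σ and n for each:
  alloy F: E = 24.10, α = 20.3, σ_y = 220.0 → σ = 124 MPa, n = 1.78
  alloy L: E = 109.0, α = 9.00, σ_y = 331.0 → σ = 248 MPa, n = 1.33
  alloy U: E = 68.12, α = 22.5, σ_y = 244.0 → σ = 388 MPa, n = 0.629
  alloy H: E = 208.2, α = 13.3, σ_y = 1040 → σ = 701 MPa, n = 1.48
Smallest n: alloy U with n = 0.629.

alloy U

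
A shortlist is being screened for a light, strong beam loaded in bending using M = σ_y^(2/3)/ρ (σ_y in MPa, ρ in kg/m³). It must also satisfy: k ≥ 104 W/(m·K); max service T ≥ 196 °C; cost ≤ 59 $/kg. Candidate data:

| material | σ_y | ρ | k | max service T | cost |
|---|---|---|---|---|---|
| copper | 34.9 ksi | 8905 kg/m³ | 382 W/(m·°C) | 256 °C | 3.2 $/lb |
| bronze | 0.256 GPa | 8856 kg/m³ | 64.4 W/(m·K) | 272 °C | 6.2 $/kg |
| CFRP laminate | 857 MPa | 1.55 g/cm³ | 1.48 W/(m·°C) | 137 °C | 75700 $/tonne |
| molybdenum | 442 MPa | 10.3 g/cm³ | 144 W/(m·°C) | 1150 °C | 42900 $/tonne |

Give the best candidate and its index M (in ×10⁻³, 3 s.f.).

molybdenum, M = 5.63×10⁻³

Screen on constraints: k ≥ 104 W/(m·K); max service T ≥ 196 °C; cost ≤ 59 $/kg. Survivors: copper, molybdenum.
Convert each candidate to consistent units, then evaluate M:
  copper: σ_y = 240.6 MPa, ρ = 8905 kg/m³
  molybdenum: σ_y = 442.0 MPa, ρ = 10300 kg/m³
  molybdenum: M = 5.63×10⁻³
  copper: M = 4.34×10⁻³
The maximum is for molybdenum.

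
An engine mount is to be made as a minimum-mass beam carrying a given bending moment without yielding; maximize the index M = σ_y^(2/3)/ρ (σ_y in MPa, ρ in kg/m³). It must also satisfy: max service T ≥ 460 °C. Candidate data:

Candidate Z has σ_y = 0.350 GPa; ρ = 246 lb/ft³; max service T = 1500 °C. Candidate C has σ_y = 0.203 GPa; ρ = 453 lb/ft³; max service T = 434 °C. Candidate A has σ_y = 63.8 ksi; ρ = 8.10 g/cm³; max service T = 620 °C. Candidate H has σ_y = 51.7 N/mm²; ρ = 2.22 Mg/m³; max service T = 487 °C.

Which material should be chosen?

Screen on constraints: max service T ≥ 460 °C. Survivors: candidate Z, candidate A, candidate H.
Convert each candidate to consistent units, then evaluate M:
  candidate Z: σ_y = 350.0 MPa, ρ = 3941 kg/m³
  candidate A: σ_y = 439.9 MPa, ρ = 8100 kg/m³
  candidate H: σ_y = 51.70 MPa, ρ = 2220 kg/m³
  candidate Z: M = 12.6×10⁻³
  candidate A: M = 7.14×10⁻³
  candidate H: M = 6.25×10⁻³
Candidate Z ranks first.

candidate Z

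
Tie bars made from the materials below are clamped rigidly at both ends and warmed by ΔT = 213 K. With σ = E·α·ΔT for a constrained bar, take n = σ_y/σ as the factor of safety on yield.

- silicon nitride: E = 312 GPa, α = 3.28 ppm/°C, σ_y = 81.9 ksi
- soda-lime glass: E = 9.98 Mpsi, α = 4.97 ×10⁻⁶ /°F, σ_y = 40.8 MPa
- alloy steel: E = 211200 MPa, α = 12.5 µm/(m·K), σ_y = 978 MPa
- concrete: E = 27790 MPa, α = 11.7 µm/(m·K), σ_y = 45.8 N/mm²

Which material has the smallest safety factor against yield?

In consistent units (E in GPa, α in ×10⁻⁶/K, σ_y in MPa):
  silicon nitride: E = 312.0, α = 3.28, σ_y = 564.7 → σ = 218 MPa, n = 2.59
  soda-lime glass: E = 68.81, α = 8.95, σ_y = 40.80 → σ = 131 MPa, n = 0.311
  alloy steel: E = 211.2, α = 12.5, σ_y = 978.0 → σ = 562 MPa, n = 1.74
  concrete: E = 27.79, α = 11.7, σ_y = 45.80 → σ = 69.3 MPa, n = 0.661
Soda-lime glass has the lowest safety factor, n = 0.311.

soda-lime glass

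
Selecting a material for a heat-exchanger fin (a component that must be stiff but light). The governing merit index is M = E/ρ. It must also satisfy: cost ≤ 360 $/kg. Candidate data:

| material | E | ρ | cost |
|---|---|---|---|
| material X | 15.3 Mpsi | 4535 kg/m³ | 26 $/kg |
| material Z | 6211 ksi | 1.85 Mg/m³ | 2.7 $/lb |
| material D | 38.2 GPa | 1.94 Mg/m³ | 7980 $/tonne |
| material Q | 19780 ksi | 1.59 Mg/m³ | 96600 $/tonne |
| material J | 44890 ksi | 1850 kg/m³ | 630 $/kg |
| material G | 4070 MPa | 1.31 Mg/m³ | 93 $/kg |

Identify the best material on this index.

material Q

Screen on constraints: cost ≤ 360 $/kg. Survivors: material X, material Z, material D, material Q, material G.
Convert each candidate to consistent units, then evaluate M:
  material X: E = 105.5 GPa, ρ = 4535 kg/m³
  material Z: E = 42.82 GPa, ρ = 1850 kg/m³
  material D: E = 38.20 GPa, ρ = 1940 kg/m³
  material Q: E = 136.4 GPa, ρ = 1590 kg/m³
  material G: E = 4.070 GPa, ρ = 1310 kg/m³
  material Q: M = 85.8 MN·m/kg
  material X: M = 23.3 MN·m/kg
  material Z: M = 23.1 MN·m/kg
  material D: M = 19.7 MN·m/kg
  material G: M = 3.11 MN·m/kg
Material Q has the largest M.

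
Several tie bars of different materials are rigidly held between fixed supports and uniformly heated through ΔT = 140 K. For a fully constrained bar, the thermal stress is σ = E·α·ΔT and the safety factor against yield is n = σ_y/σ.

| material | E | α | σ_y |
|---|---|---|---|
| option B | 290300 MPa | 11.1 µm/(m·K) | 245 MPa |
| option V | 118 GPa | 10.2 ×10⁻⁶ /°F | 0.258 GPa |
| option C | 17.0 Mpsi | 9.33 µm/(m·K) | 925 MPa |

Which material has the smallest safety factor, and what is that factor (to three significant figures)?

option B, n = 0.543

In consistent units (E in GPa, α in ×10⁻⁶/K, σ_y in MPa):
  option B: E = 290.3, α = 11.1, σ_y = 245.0 → σ = 451 MPa, n = 0.543
  option V: E = 118.0, α = 18.4, σ_y = 258.0 → σ = 303 MPa, n = 0.851
  option C: E = 117.2, α = 9.33, σ_y = 925.0 → σ = 153 MPa, n = 6.04
The minimum is option B at n = 0.543.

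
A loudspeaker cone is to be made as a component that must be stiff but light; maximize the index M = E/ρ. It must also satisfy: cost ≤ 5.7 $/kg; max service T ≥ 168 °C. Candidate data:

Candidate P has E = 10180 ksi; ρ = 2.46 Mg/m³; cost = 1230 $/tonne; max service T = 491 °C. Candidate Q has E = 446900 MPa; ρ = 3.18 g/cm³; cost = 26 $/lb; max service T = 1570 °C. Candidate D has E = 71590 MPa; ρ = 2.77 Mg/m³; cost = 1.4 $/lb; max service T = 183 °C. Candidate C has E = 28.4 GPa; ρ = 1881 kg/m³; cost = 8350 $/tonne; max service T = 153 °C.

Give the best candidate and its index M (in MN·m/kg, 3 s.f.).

candidate P, M = 28.5 MN·m/kg

Screen on constraints: cost ≤ 5.7 $/kg; max service T ≥ 168 °C. Survivors: candidate P, candidate D.
Convert each candidate to consistent units, then evaluate M:
  candidate P: E = 70.19 GPa, ρ = 2460 kg/m³
  candidate D: E = 71.59 GPa, ρ = 2770 kg/m³
  candidate P: M = 28.5 MN·m/kg
  candidate D: M = 25.8 MN·m/kg
Highest index: candidate P.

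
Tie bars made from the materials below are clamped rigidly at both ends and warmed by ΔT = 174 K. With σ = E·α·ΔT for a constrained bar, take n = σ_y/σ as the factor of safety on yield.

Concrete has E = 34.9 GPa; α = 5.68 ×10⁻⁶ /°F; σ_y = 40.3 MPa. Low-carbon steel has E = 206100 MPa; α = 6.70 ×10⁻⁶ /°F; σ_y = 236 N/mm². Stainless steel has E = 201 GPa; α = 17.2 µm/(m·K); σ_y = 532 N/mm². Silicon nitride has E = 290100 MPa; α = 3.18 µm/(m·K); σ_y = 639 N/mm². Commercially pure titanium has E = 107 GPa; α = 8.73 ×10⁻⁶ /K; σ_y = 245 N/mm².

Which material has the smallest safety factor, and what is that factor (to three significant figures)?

In consistent units (E in GPa, α in ×10⁻⁶/K, σ_y in MPa):
  concrete: E = 34.90, α = 10.2, σ_y = 40.30 → σ = 62.1 MPa, n = 0.649
  low-carbon steel: E = 206.1, α = 12.1, σ_y = 236.0 → σ = 432 MPa, n = 0.546
  stainless steel: E = 201.0, α = 17.2, σ_y = 532.0 → σ = 602 MPa, n = 0.884
  silicon nitride: E = 290.1, α = 3.18, σ_y = 639.0 → σ = 161 MPa, n = 3.98
  commercially pure titanium: E = 107.0, α = 8.73, σ_y = 245.0 → σ = 163 MPa, n = 1.51
The minimum is low-carbon steel at n = 0.546.

low-carbon steel, n = 0.546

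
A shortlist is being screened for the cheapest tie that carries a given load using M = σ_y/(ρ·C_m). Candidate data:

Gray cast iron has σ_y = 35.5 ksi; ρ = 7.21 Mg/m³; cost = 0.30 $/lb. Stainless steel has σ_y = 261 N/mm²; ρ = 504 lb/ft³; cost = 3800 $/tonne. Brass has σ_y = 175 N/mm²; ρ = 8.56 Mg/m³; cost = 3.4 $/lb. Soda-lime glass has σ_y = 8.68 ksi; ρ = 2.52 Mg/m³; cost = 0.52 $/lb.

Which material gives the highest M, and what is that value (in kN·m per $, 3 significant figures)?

gray cast iron, M = 51.3 kN·m per $

Normalizing units and computing the index:
  gray cast iron: σ_y = 244.8 MPa, ρ = 7210 kg/m³, cost = 0.6614 $/kg
  stainless steel: σ_y = 261.0 MPa, ρ = 8073 kg/m³, cost = 3.800 $/kg
  brass: σ_y = 175.0 MPa, ρ = 8560 kg/m³, cost = 7.496 $/kg
  soda-lime glass: σ_y = 59.85 MPa, ρ = 2520 kg/m³, cost = 1.146 $/kg
  gray cast iron: M = 51.3 kN·m per $
  soda-lime glass: M = 20.7 kN·m per $
  stainless steel: M = 8.51 kN·m per $
  brass: M = 2.73 kN·m per $
Gray cast iron has the largest M.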